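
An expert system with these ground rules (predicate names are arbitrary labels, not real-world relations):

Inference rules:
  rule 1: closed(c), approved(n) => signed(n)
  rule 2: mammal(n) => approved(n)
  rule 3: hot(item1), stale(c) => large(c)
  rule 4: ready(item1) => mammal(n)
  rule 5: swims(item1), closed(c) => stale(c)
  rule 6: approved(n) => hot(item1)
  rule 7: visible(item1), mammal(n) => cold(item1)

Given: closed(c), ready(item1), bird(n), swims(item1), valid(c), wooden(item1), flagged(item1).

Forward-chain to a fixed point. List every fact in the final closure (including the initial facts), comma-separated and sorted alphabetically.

approved(n), bird(n), closed(c), flagged(item1), hot(item1), large(c), mammal(n), ready(item1), signed(n), stale(c), swims(item1), valid(c), wooden(item1)

[1] rule 4 [ready(item1) => mammal(n)]; rule 5 [swims(item1), closed(c) => stale(c)]. ⇒ new: mammal(n), stale(c).
[2] rule 2 [mammal(n) => approved(n)]. ⇒ new: approved(n).
[3] rule 1 [closed(c), approved(n) => signed(n)]; rule 6 [approved(n) => hot(item1)]. ⇒ new: signed(n), hot(item1).
[4] rule 3 [hot(item1), stale(c) => large(c)]. ⇒ new: large(c).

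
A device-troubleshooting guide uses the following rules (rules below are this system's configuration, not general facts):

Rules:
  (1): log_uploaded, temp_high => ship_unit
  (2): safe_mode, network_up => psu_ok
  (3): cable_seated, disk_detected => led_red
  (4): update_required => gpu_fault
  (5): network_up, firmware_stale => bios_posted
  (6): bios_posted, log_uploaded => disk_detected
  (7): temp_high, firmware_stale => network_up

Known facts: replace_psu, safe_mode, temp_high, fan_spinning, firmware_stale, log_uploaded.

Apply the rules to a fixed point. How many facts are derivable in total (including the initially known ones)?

11

Round 1: (1) [log_uploaded, temp_high => ship_unit]; (7) [temp_high, firmware_stale => network_up]. Adds ship_unit, network_up.
Round 2: (2) [safe_mode, network_up => psu_ok]; (5) [network_up, firmware_stale => bios_posted]. Adds psu_ok, bios_posted.
Round 3: (6) [bios_posted, log_uploaded => disk_detected]. Adds disk_detected.
Closure: {bios_posted, disk_detected, fan_spinning, firmware_stale, log_uploaded, network_up, psu_ok, replace_psu, safe_mode, ship_unit, temp_high} — 11 facts.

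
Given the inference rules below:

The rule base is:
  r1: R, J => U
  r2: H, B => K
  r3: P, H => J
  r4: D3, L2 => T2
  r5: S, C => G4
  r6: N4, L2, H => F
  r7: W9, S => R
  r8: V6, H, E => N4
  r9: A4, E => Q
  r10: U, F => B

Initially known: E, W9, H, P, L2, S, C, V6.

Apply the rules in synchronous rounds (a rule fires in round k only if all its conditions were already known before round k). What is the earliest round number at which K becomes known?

4

[1] r3 [P, H => J]; r5 [S, C => G4]; r7 [W9, S => R]; r8 [V6, H, E => N4]. ⇒ new: J, G4, R, N4.
[2] r1 [R, J => U]; r6 [N4, L2, H => F]. ⇒ new: U, F.
[3] r10 [U, F => B]. ⇒ new: B.
[4] r2 [H, B => K]. ⇒ new: K.
K first appears in round 4.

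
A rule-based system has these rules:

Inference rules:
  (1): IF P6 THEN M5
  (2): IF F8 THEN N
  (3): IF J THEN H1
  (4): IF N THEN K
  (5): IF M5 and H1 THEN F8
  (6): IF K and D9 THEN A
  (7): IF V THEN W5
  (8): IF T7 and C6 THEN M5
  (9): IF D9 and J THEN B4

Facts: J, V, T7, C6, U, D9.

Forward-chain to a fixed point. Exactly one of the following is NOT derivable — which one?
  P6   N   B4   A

P6

Round 1: (3) [IF J THEN H1]; (7) [IF V THEN W5]; (8) [IF T7 and C6 THEN M5]; (9) [IF D9 and J THEN B4]. Adds H1, W5, M5, B4.
Round 2: (5) [IF M5 and H1 THEN F8]. Adds F8.
Round 3: (2) [IF F8 THEN N]. Adds N.
Round 4: (4) [IF N THEN K]. Adds K.
Round 5: (6) [IF K and D9 THEN A]. Adds A.
Derived: N (round 3), A (round 5), B4 (round 1). P6 never appears in any round.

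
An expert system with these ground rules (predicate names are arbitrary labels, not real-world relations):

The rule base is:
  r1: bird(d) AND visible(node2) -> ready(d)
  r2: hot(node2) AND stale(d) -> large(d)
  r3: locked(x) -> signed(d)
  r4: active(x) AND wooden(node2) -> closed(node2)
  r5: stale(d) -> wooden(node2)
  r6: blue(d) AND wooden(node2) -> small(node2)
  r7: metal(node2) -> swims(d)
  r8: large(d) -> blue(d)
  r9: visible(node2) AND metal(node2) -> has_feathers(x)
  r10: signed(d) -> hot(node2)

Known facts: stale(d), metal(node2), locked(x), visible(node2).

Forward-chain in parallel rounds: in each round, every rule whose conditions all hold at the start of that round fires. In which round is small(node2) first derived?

5

Round 1: r3 [locked(x) -> signed(d)]; r5 [stale(d) -> wooden(node2)]; r7 [metal(node2) -> swims(d)]; r9 [visible(node2) AND metal(node2) -> has_feathers(x)]. New: signed(d), wooden(node2), swims(d), has_feathers(x).
Round 2: r10 [signed(d) -> hot(node2)]. New: hot(node2).
Round 3: r2 [hot(node2) AND stale(d) -> large(d)]. New: large(d).
Round 4: r8 [large(d) -> blue(d)]. New: blue(d).
Round 5: r6 [blue(d) AND wooden(node2) -> small(node2)]. New: small(node2).
small(node2) first appears in round 5.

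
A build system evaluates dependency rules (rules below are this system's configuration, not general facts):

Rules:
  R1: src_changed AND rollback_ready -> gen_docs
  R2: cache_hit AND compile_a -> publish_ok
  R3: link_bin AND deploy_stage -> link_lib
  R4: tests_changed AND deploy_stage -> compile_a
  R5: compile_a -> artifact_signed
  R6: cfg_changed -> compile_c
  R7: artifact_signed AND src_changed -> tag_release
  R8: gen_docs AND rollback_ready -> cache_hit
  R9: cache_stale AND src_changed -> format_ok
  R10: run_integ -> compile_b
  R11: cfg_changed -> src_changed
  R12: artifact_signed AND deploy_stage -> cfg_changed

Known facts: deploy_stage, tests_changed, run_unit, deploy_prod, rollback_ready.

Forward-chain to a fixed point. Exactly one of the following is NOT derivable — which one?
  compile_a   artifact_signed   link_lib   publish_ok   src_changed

link_lib

[1] R4 [tests_changed AND deploy_stage -> compile_a]. ⇒ new: compile_a.
[2] R5 [compile_a -> artifact_signed]. ⇒ new: artifact_signed.
[3] R12 [artifact_signed AND deploy_stage -> cfg_changed]. ⇒ new: cfg_changed.
[4] R6 [cfg_changed -> compile_c]; R11 [cfg_changed -> src_changed]. ⇒ new: compile_c, src_changed.
[5] R1 [src_changed AND rollback_ready -> gen_docs]; R7 [artifact_signed AND src_changed -> tag_release]. ⇒ new: gen_docs, tag_release.
[6] R8 [gen_docs AND rollback_ready -> cache_hit]. ⇒ new: cache_hit.
[7] R2 [cache_hit AND compile_a -> publish_ok]. ⇒ new: publish_ok.
Derived: artifact_signed (round 2), src_changed (round 4), publish_ok (round 7), compile_a (round 1). link_lib never appears in any round.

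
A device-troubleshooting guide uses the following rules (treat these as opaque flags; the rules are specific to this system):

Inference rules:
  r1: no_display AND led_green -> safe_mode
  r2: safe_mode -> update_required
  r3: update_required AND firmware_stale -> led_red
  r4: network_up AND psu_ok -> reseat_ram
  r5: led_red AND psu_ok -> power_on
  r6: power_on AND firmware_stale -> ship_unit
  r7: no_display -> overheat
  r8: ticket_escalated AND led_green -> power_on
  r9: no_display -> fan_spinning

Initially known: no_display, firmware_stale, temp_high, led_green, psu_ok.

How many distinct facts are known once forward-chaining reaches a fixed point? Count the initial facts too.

Round 1: r1 [no_display AND led_green -> safe_mode]; r7 [no_display -> overheat]; r9 [no_display -> fan_spinning]. Adds safe_mode, overheat, fan_spinning.
Round 2: r2 [safe_mode -> update_required]. Adds update_required.
Round 3: r3 [update_required AND firmware_stale -> led_red]. Adds led_red.
Round 4: r5 [led_red AND psu_ok -> power_on]. Adds power_on.
Round 5: r6 [power_on AND firmware_stale -> ship_unit]. Adds ship_unit.
Closure: {fan_spinning, firmware_stale, led_green, led_red, no_display, overheat, power_on, psu_ok, safe_mode, ship_unit, temp_high, update_required} — 12 facts.

12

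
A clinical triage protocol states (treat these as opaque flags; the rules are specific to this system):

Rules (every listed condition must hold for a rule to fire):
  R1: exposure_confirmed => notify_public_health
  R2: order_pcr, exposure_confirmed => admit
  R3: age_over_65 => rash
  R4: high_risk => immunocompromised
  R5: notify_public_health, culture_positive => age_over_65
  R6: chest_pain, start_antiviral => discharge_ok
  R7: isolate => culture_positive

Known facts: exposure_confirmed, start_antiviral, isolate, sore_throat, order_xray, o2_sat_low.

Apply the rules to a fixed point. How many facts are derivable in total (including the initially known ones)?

Round 1 — R1, R7, derive notify_public_health, culture_positive.
Round 2 — R5, derive age_over_65.
Round 3 — R3, derive rash.
Closure: {age_over_65, culture_positive, exposure_confirmed, isolate, notify_public_health, o2_sat_low, order_xray, rash, sore_throat, start_antiviral} — 10 facts.

10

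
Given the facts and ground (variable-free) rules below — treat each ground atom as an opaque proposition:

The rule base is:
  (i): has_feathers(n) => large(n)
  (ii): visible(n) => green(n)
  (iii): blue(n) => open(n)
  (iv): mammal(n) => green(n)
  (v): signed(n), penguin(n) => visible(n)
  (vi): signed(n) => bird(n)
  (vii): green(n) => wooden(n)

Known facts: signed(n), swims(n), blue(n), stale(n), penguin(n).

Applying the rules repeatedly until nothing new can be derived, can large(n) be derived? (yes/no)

no

[1] (iii) [blue(n) => open(n)]; (v) [signed(n), penguin(n) => visible(n)]; (vi) [signed(n) => bird(n)]. ⇒ new: open(n), visible(n), bird(n).
[2] (ii) [visible(n) => green(n)]. ⇒ new: green(n).
[3] (vii) [green(n) => wooden(n)]. ⇒ new: wooden(n).
Fixed point reached. large(n) is concluded only by (i); (i) needs has_feathers(n) (never derived).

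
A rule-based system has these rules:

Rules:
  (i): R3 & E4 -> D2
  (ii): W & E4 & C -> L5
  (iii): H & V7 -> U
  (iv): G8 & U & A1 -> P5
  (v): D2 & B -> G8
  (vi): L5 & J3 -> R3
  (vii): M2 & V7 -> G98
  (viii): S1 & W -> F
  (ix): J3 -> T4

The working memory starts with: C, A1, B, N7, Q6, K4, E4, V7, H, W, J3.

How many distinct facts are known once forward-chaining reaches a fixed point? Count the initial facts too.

18

Round 1 — (ii), (iii), (ix), derive L5, U, T4.
Round 2 — (vi), derive R3.
Round 3 — (i), derive D2.
Round 4 — (v), derive G8.
Round 5 — (iv), derive P5.
Closure: {A1, B, C, D2, E4, G8, H, J3, K4, L5, N7, P5, Q6, R3, T4, U, V7, W} — 18 facts.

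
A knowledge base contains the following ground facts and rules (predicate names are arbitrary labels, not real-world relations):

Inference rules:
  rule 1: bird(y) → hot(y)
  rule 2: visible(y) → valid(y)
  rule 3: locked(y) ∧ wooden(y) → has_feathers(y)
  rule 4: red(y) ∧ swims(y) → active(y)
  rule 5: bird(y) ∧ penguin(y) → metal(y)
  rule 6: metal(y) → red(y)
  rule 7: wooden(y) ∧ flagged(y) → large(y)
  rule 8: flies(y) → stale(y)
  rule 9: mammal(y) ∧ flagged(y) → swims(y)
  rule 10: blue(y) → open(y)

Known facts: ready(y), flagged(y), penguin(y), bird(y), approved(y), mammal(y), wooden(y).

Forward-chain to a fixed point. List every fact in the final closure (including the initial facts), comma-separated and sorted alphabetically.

Round 1 — rule 1, rule 5, rule 7, rule 9, derive hot(y), metal(y), large(y), swims(y).
Round 2 — rule 6, derive red(y).
Round 3 — rule 4, derive active(y).

active(y), approved(y), bird(y), flagged(y), hot(y), large(y), mammal(y), metal(y), penguin(y), ready(y), red(y), swims(y), wooden(y)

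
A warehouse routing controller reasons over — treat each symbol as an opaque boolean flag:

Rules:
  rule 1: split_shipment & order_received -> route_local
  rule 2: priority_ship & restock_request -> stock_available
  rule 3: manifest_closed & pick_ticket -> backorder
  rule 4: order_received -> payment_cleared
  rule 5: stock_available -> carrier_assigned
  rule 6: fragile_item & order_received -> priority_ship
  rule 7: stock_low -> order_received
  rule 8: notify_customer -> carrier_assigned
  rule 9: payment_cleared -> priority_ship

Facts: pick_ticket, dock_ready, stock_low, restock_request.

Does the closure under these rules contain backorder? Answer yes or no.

no

Round 1 — rule 7, derive order_received.
Round 2 — rule 4, derive payment_cleared.
Round 3 — rule 9, derive priority_ship.
Round 4 — rule 2, derive stock_available.
Round 5 — rule 5, derive carrier_assigned.
Fixed point reached. backorder is concluded only by rule 3; rule 3 needs manifest_closed (never derived).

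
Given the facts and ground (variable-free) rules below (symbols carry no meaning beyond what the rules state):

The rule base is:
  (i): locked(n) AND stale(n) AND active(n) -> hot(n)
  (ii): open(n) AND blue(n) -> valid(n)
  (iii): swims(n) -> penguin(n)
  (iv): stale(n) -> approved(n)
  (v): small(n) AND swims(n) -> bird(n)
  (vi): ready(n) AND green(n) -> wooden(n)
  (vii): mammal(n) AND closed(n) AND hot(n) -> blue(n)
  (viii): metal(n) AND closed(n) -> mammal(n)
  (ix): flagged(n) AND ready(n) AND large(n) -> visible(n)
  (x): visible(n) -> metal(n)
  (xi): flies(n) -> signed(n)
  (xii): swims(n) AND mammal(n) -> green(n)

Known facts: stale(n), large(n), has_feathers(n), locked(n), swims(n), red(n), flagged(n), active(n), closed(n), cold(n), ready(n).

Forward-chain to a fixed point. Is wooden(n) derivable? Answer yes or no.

yes

Round 1: (i) [locked(n) AND stale(n) AND active(n) -> hot(n)]; (iii) [swims(n) -> penguin(n)]; (iv) [stale(n) -> approved(n)]; (ix) [flagged(n) AND ready(n) AND large(n) -> visible(n)]. New: hot(n), penguin(n), approved(n), visible(n).
Round 2: (x) [visible(n) -> metal(n)]. New: metal(n).
Round 3: (viii) [metal(n) AND closed(n) -> mammal(n)]. New: mammal(n).
Round 4: (vii) [mammal(n) AND closed(n) AND hot(n) -> blue(n)]; (xii) [swims(n) AND mammal(n) -> green(n)]. New: blue(n), green(n).
Round 5: (vi) [ready(n) AND green(n) -> wooden(n)]. New: wooden(n).
wooden(n) appears in round 5, so it is derivable.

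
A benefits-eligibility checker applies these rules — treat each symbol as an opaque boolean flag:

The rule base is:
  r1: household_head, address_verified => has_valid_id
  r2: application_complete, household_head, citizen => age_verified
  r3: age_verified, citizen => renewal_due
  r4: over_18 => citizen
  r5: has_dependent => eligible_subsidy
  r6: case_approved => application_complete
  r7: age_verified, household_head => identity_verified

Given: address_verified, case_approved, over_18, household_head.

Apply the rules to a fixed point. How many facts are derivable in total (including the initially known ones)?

Round 1: r1 [household_head, address_verified => has_valid_id]; r4 [over_18 => citizen]; r6 [case_approved => application_complete]. Adds has_valid_id, citizen, application_complete.
Round 2: r2 [application_complete, household_head, citizen => age_verified]. Adds age_verified.
Round 3: r3 [age_verified, citizen => renewal_due]; r7 [age_verified, household_head => identity_verified]. Adds renewal_due, identity_verified.
Closure: {address_verified, age_verified, application_complete, case_approved, citizen, has_valid_id, household_head, identity_verified, over_18, renewal_due} — 10 facts.

10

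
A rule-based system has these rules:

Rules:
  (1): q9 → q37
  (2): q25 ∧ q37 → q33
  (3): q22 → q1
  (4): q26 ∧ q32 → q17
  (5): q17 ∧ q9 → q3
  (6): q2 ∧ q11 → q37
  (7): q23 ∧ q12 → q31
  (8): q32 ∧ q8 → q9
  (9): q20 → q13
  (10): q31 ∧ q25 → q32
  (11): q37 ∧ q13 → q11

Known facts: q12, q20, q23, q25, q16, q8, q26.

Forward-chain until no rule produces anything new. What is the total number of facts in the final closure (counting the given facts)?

Round 1: (7) [q23 ∧ q12 → q31]; (9) [q20 → q13]. Adds q31, q13.
Round 2: (10) [q31 ∧ q25 → q32]. Adds q32.
Round 3: (4) [q26 ∧ q32 → q17]; (8) [q32 ∧ q8 → q9]. Adds q17, q9.
Round 4: (1) [q9 → q37]; (5) [q17 ∧ q9 → q3]. Adds q37, q3.
Round 5: (2) [q25 ∧ q37 → q33]; (11) [q37 ∧ q13 → q11]. Adds q33, q11.
Closure: {q11, q12, q13, q16, q17, q20, q23, q25, q26, q3, q31, q32, q33, q37, q8, q9} — 16 facts.

16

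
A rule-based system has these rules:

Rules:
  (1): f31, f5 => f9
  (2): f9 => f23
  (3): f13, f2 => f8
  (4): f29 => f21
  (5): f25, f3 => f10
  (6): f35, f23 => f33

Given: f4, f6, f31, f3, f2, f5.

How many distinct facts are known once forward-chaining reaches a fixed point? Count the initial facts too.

Round 1: (1) [f31, f5 => f9]. Adds f9.
Round 2: (2) [f9 => f23]. Adds f23.
Closure: {f2, f23, f3, f31, f4, f5, f6, f9} — 8 facts.

8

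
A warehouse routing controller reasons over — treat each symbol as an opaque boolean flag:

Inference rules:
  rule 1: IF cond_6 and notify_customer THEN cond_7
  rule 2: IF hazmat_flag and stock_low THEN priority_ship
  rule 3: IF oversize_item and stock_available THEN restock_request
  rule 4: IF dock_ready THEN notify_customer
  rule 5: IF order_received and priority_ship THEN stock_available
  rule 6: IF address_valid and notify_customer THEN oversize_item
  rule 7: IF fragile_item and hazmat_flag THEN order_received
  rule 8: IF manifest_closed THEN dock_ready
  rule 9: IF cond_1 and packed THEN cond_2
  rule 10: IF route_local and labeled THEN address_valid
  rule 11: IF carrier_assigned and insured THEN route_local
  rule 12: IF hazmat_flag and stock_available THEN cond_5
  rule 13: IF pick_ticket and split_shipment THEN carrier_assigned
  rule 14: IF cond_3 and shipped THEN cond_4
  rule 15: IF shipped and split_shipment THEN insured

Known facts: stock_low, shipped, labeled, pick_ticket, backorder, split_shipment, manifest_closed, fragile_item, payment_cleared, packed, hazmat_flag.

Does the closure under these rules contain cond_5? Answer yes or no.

Round 1 fires rule 2, rule 7, rule 8, rule 13, rule 15, giving priority_ship, order_received, dock_ready, carrier_assigned, insured.
Round 2 fires rule 4, rule 5, rule 11, giving notify_customer, stock_available, route_local.
Round 3 fires rule 10, rule 12, giving address_valid, cond_5.
Round 4 fires rule 6, giving oversize_item.
Round 5 fires rule 3, giving restock_request.
cond_5 appears in round 3, so it is derivable.

yes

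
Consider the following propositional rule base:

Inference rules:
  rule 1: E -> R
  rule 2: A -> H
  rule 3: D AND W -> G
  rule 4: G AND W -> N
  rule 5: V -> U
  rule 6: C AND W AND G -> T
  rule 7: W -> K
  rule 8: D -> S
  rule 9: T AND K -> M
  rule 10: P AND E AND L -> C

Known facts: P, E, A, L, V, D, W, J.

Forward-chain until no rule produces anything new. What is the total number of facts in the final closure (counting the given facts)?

Round 1: rule 1 [E -> R]; rule 2 [A -> H]; rule 3 [D AND W -> G]; rule 5 [V -> U]; rule 7 [W -> K]; rule 8 [D -> S]; rule 10 [P AND E AND L -> C]. New: R, H, G, U, K, S, C.
Round 2: rule 4 [G AND W -> N]; rule 6 [C AND W AND G -> T]. New: N, T.
Round 3: rule 9 [T AND K -> M]. New: M.
Closure: {A, C, D, E, G, H, J, K, L, M, N, P, R, S, T, U, V, W} — 18 facts.

18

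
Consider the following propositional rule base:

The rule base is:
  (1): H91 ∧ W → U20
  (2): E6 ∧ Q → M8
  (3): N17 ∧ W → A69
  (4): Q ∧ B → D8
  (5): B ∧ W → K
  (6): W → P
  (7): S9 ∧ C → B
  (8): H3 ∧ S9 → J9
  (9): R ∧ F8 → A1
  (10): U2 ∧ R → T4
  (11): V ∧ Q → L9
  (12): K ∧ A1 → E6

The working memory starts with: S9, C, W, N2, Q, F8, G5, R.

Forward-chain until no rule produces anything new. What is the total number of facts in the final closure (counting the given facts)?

15

Round 1: (6) [W → P]; (7) [S9 ∧ C → B]; (9) [R ∧ F8 → A1]. New: P, B, A1.
Round 2: (4) [Q ∧ B → D8]; (5) [B ∧ W → K]. New: D8, K.
Round 3: (12) [K ∧ A1 → E6]. New: E6.
Round 4: (2) [E6 ∧ Q → M8]. New: M8.
Closure: {A1, B, C, D8, E6, F8, G5, K, M8, N2, P, Q, R, S9, W} — 15 facts.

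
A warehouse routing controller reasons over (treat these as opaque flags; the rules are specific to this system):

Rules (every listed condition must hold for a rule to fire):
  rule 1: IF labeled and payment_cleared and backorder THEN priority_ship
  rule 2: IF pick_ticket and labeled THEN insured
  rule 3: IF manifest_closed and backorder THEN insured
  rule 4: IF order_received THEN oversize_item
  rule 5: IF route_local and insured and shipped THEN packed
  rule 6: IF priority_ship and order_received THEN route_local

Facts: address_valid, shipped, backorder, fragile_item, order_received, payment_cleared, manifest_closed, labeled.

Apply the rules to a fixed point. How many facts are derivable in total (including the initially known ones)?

[1] rule 1 [IF labeled and payment_cleared and backorder THEN priority_ship]; rule 3 [IF manifest_closed and backorder THEN insured]; rule 4 [IF order_received THEN oversize_item]. ⇒ new: priority_ship, insured, oversize_item.
[2] rule 6 [IF priority_ship and order_received THEN route_local]. ⇒ new: route_local.
[3] rule 5 [IF route_local and insured and shipped THEN packed]. ⇒ new: packed.
Closure: {address_valid, backorder, fragile_item, insured, labeled, manifest_closed, order_received, oversize_item, packed, payment_cleared, priority_ship, route_local, shipped} — 13 facts.

13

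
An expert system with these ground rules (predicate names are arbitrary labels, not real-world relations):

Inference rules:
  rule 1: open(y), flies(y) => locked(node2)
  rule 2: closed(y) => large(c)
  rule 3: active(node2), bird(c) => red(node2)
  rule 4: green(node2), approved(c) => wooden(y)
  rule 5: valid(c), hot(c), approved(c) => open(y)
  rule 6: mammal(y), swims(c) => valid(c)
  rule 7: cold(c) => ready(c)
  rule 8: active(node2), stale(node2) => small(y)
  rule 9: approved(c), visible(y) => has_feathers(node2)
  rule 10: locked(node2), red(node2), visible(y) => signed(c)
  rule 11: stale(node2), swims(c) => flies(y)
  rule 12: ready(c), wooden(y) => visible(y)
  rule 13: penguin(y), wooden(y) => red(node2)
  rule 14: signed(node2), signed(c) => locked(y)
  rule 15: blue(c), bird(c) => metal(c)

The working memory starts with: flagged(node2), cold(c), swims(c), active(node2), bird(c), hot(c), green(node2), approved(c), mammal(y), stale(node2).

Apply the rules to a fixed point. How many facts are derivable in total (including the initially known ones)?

[1] rule 3 [active(node2), bird(c) => red(node2)]; rule 4 [green(node2), approved(c) => wooden(y)]; rule 6 [mammal(y), swims(c) => valid(c)]; rule 7 [cold(c) => ready(c)]; rule 8 [active(node2), stale(node2) => small(y)]; rule 11 [stale(node2), swims(c) => flies(y)]. ⇒ new: red(node2), wooden(y), valid(c), ready(c), small(y), flies(y).
[2] rule 5 [valid(c), hot(c), approved(c) => open(y)]; rule 12 [ready(c), wooden(y) => visible(y)]. ⇒ new: open(y), visible(y).
[3] rule 1 [open(y), flies(y) => locked(node2)]; rule 9 [approved(c), visible(y) => has_feathers(node2)]. ⇒ new: locked(node2), has_feathers(node2).
[4] rule 10 [locked(node2), red(node2), visible(y) => signed(c)]. ⇒ new: signed(c).
Closure: {active(node2), approved(c), bird(c), cold(c), flagged(node2), flies(y), green(node2), has_feathers(node2), hot(c), locked(node2), mammal(y), open(y), ready(c), red(node2), signed(c), small(y), stale(node2), swims(c), valid(c), visible(y), wooden(y)} — 21 facts.

21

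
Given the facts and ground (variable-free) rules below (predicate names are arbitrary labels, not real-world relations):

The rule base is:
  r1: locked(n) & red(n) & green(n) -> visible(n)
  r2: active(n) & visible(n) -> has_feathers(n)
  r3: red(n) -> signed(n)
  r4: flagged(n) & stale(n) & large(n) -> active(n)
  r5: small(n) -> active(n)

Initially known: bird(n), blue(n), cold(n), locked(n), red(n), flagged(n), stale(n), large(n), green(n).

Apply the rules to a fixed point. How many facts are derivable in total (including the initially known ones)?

Round 1: r1 [locked(n) & red(n) & green(n) -> visible(n)]; r3 [red(n) -> signed(n)]; r4 [flagged(n) & stale(n) & large(n) -> active(n)]. New: visible(n), signed(n), active(n).
Round 2: r2 [active(n) & visible(n) -> has_feathers(n)]. New: has_feathers(n).
Closure: {active(n), bird(n), blue(n), cold(n), flagged(n), green(n), has_feathers(n), large(n), locked(n), red(n), signed(n), stale(n), visible(n)} — 13 facts.

13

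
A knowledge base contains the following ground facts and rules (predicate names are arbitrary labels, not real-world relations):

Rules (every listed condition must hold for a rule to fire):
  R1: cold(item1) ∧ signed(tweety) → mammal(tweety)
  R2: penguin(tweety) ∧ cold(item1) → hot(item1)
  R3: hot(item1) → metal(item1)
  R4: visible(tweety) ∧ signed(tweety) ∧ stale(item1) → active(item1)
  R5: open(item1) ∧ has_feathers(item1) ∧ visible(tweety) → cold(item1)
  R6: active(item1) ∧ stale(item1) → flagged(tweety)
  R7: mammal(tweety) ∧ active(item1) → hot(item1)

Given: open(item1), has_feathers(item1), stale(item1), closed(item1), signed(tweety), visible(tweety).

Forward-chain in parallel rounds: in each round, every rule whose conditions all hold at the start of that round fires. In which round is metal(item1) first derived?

Round 1 — R4, R5, derive active(item1), cold(item1).
Round 2 — R1, R6, derive mammal(tweety), flagged(tweety).
Round 3 — R7, derive hot(item1).
Round 4 — R3, derive metal(item1).
metal(item1) first appears in round 4.

4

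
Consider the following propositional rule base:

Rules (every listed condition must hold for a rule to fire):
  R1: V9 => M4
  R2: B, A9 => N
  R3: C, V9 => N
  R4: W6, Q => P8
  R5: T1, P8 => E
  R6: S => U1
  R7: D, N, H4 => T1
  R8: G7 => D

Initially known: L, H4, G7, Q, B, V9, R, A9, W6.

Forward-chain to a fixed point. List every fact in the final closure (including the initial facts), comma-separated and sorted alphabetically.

A9, B, D, E, G7, H4, L, M4, N, P8, Q, R, T1, V9, W6

Round 1: R1 [V9 => M4]; R2 [B, A9 => N]; R4 [W6, Q => P8]; R8 [G7 => D]. New: M4, N, P8, D.
Round 2: R7 [D, N, H4 => T1]. New: T1.
Round 3: R5 [T1, P8 => E]. New: E.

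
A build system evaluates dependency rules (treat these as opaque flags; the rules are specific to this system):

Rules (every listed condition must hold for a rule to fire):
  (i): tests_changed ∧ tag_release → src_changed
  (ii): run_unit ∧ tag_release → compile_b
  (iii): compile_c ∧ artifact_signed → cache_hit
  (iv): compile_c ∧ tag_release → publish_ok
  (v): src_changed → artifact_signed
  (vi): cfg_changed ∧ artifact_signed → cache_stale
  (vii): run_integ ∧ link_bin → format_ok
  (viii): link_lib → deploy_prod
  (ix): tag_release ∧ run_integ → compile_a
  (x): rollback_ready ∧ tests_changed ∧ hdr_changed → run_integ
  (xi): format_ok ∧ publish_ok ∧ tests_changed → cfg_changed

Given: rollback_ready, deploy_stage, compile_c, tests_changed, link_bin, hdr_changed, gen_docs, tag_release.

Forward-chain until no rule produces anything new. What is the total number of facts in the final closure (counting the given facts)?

Round 1 fires (i), (iv), (x), giving src_changed, publish_ok, run_integ.
Round 2 fires (v), (vii), (ix), giving artifact_signed, format_ok, compile_a.
Round 3 fires (iii), (xi), giving cache_hit, cfg_changed.
Round 4 fires (vi), giving cache_stale.
Closure: {artifact_signed, cache_hit, cache_stale, cfg_changed, compile_a, compile_c, deploy_stage, format_ok, gen_docs, hdr_changed, link_bin, publish_ok, rollback_ready, run_integ, src_changed, tag_release, tests_changed} — 17 facts.

17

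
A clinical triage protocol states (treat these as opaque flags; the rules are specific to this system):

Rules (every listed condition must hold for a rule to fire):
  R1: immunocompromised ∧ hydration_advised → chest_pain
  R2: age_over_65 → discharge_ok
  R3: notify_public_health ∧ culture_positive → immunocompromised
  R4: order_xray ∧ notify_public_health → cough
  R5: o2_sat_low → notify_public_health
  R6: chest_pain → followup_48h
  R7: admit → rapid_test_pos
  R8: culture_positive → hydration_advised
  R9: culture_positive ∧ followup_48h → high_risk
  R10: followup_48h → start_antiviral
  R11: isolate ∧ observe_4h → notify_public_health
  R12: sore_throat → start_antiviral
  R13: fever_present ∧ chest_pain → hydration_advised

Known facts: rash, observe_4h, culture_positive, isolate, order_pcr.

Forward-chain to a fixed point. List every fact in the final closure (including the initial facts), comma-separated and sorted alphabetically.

Round 1: R8 [culture_positive → hydration_advised]; R11 [isolate ∧ observe_4h → notify_public_health]. Adds hydration_advised, notify_public_health.
Round 2: R3 [notify_public_health ∧ culture_positive → immunocompromised]. Adds immunocompromised.
Round 3: R1 [immunocompromised ∧ hydration_advised → chest_pain]. Adds chest_pain.
Round 4: R6 [chest_pain → followup_48h]. Adds followup_48h.
Round 5: R9 [culture_positive ∧ followup_48h → high_risk]; R10 [followup_48h → start_antiviral]. Adds high_risk, start_antiviral.

chest_pain, culture_positive, followup_48h, high_risk, hydration_advised, immunocompromised, isolate, notify_public_health, observe_4h, order_pcr, rash, start_antiviral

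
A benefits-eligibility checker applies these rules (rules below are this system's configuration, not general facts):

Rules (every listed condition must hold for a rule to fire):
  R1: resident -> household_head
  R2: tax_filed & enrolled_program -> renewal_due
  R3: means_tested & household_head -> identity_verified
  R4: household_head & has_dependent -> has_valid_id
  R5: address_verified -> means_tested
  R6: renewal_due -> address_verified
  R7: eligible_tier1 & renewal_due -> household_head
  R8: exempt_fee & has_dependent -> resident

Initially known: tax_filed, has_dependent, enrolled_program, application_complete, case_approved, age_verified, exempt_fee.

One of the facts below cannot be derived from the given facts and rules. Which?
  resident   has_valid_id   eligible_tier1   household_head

eligible_tier1

Round 1: R2 [tax_filed & enrolled_program -> renewal_due]; R8 [exempt_fee & has_dependent -> resident]. New: renewal_due, resident.
Round 2: R1 [resident -> household_head]; R6 [renewal_due -> address_verified]. New: household_head, address_verified.
Round 3: R4 [household_head & has_dependent -> has_valid_id]; R5 [address_verified -> means_tested]. New: has_valid_id, means_tested.
Round 4: R3 [means_tested & household_head -> identity_verified]. New: identity_verified.
Derived: resident (round 1), household_head (round 2), has_valid_id (round 3). eligible_tier1 never appears in any round.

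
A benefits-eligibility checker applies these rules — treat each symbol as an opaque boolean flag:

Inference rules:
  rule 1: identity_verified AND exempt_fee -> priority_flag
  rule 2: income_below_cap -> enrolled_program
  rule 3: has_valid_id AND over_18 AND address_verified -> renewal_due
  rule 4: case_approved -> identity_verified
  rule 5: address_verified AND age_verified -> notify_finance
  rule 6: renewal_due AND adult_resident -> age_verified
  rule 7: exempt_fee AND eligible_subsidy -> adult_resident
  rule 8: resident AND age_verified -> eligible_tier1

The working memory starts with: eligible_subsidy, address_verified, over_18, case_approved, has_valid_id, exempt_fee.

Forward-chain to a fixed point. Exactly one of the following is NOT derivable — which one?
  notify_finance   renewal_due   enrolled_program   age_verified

enrolled_program

Round 1: rule 3 [has_valid_id AND over_18 AND address_verified -> renewal_due]; rule 4 [case_approved -> identity_verified]; rule 7 [exempt_fee AND eligible_subsidy -> adult_resident]. New: renewal_due, identity_verified, adult_resident.
Round 2: rule 1 [identity_verified AND exempt_fee -> priority_flag]; rule 6 [renewal_due AND adult_resident -> age_verified]. New: priority_flag, age_verified.
Round 3: rule 5 [address_verified AND age_verified -> notify_finance]. New: notify_finance.
Derived: renewal_due (round 1), notify_finance (round 3), age_verified (round 2). enrolled_program never appears in any round.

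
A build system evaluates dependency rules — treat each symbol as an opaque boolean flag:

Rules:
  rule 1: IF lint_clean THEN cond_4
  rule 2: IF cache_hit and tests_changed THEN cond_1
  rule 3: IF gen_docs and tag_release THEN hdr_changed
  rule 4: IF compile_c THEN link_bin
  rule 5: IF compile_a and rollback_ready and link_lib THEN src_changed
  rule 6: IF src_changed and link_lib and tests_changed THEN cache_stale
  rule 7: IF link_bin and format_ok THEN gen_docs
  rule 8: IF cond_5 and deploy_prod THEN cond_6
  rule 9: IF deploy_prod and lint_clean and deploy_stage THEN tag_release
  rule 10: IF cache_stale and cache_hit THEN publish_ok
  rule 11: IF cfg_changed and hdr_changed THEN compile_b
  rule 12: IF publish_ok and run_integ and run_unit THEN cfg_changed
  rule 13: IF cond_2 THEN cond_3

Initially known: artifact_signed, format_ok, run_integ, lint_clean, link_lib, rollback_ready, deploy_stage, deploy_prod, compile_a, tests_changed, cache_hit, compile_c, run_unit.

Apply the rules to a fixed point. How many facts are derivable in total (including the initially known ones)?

24

Round 1: rule 1 [IF lint_clean THEN cond_4]; rule 2 [IF cache_hit and tests_changed THEN cond_1]; rule 4 [IF compile_c THEN link_bin]; rule 5 [IF compile_a and rollback_ready and link_lib THEN src_changed]; rule 9 [IF deploy_prod and lint_clean and deploy_stage THEN tag_release]. Adds cond_4, cond_1, link_bin, src_changed, tag_release.
Round 2: rule 6 [IF src_changed and link_lib and tests_changed THEN cache_stale]; rule 7 [IF link_bin and format_ok THEN gen_docs]. Adds cache_stale, gen_docs.
Round 3: rule 3 [IF gen_docs and tag_release THEN hdr_changed]; rule 10 [IF cache_stale and cache_hit THEN publish_ok]. Adds hdr_changed, publish_ok.
Round 4: rule 12 [IF publish_ok and run_integ and run_unit THEN cfg_changed]. Adds cfg_changed.
Round 5: rule 11 [IF cfg_changed and hdr_changed THEN compile_b]. Adds compile_b.
Closure: {artifact_signed, cache_hit, cache_stale, cfg_changed, compile_a, compile_b, compile_c, cond_1, cond_4, deploy_prod, deploy_stage, format_ok, gen_docs, hdr_changed, link_bin, link_lib, lint_clean, publish_ok, rollback_ready, run_integ, run_unit, src_changed, tag_release, tests_changed} — 24 facts.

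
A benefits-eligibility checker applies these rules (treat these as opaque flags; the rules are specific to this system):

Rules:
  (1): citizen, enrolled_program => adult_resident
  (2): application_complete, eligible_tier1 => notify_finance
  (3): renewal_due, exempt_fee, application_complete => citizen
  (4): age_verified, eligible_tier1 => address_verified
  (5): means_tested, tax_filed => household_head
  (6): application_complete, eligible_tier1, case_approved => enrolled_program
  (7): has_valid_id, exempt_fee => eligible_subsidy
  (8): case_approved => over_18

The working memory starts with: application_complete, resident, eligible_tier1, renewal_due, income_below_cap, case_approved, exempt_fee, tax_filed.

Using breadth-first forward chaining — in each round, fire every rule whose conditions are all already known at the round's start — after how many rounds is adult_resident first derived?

Round 1: (2) [application_complete, eligible_tier1 => notify_finance]; (3) [renewal_due, exempt_fee, application_complete => citizen]; (6) [application_complete, eligible_tier1, case_approved => enrolled_program]; (8) [case_approved => over_18]. Adds notify_finance, citizen, enrolled_program, over_18.
Round 2: (1) [citizen, enrolled_program => adult_resident]. Adds adult_resident.
adult_resident first appears in round 2.

2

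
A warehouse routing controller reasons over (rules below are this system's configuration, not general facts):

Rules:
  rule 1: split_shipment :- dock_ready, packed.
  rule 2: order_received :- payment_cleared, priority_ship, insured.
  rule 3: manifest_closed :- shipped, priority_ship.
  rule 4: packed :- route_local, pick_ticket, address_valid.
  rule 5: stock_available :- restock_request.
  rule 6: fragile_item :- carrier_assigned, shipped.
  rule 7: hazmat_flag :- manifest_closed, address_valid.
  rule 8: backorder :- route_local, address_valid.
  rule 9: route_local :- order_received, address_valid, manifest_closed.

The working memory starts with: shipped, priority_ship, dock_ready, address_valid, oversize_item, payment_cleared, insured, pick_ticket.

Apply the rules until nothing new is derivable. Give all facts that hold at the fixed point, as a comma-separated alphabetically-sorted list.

address_valid, backorder, dock_ready, hazmat_flag, insured, manifest_closed, order_received, oversize_item, packed, payment_cleared, pick_ticket, priority_ship, route_local, shipped, split_shipment

[1] rule 2 [order_received :- payment_cleared, priority_ship, insured.]; rule 3 [manifest_closed :- shipped, priority_ship.]. ⇒ new: order_received, manifest_closed.
[2] rule 7 [hazmat_flag :- manifest_closed, address_valid.]; rule 9 [route_local :- order_received, address_valid, manifest_closed.]. ⇒ new: hazmat_flag, route_local.
[3] rule 4 [packed :- route_local, pick_ticket, address_valid.]; rule 8 [backorder :- route_local, address_valid.]. ⇒ new: packed, backorder.
[4] rule 1 [split_shipment :- dock_ready, packed.]. ⇒ new: split_shipment.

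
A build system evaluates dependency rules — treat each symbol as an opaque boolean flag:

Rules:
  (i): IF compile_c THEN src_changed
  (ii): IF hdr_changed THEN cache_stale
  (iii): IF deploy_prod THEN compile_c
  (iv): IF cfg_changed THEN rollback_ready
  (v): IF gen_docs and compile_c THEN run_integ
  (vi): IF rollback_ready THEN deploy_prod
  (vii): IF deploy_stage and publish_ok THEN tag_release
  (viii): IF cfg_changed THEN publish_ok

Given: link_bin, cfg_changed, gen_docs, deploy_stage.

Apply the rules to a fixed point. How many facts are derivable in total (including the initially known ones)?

11

Round 1: (iv) [IF cfg_changed THEN rollback_ready]; (viii) [IF cfg_changed THEN publish_ok]. Adds rollback_ready, publish_ok.
Round 2: (vi) [IF rollback_ready THEN deploy_prod]; (vii) [IF deploy_stage and publish_ok THEN tag_release]. Adds deploy_prod, tag_release.
Round 3: (iii) [IF deploy_prod THEN compile_c]. Adds compile_c.
Round 4: (i) [IF compile_c THEN src_changed]; (v) [IF gen_docs and compile_c THEN run_integ]. Adds src_changed, run_integ.
Closure: {cfg_changed, compile_c, deploy_prod, deploy_stage, gen_docs, link_bin, publish_ok, rollback_ready, run_integ, src_changed, tag_release} — 11 facts.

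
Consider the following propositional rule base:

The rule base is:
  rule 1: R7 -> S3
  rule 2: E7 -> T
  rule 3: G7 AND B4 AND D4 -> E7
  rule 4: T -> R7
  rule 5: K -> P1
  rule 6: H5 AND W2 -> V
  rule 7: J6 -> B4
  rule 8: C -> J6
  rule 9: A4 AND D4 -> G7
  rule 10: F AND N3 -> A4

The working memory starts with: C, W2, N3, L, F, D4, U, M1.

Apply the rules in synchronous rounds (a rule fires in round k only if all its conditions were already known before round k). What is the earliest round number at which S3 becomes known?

6

Round 1: rule 8 [C -> J6]; rule 10 [F AND N3 -> A4]. New: J6, A4.
Round 2: rule 7 [J6 -> B4]; rule 9 [A4 AND D4 -> G7]. New: B4, G7.
Round 3: rule 3 [G7 AND B4 AND D4 -> E7]. New: E7.
Round 4: rule 2 [E7 -> T]. New: T.
Round 5: rule 4 [T -> R7]. New: R7.
Round 6: rule 1 [R7 -> S3]. New: S3.
S3 first appears in round 6.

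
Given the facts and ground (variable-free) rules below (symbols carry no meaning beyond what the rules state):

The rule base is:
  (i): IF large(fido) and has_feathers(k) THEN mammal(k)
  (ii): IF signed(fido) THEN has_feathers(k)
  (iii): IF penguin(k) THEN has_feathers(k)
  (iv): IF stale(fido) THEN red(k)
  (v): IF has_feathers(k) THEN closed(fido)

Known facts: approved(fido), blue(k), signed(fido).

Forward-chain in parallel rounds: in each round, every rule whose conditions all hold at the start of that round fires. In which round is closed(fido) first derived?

2

Round 1 fires (ii), giving has_feathers(k).
Round 2 fires (v), giving closed(fido).
closed(fido) first appears in round 2.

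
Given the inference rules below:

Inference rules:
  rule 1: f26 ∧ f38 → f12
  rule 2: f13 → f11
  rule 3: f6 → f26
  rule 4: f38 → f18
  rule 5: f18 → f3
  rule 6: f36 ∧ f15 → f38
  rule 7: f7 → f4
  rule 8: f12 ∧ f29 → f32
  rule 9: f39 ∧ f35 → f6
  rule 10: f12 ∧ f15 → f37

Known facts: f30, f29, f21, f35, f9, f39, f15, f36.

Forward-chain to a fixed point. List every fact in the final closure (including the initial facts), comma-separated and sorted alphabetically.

Round 1 — rule 6, rule 9, derive f38, f6.
Round 2 — rule 3, rule 4, derive f26, f18.
Round 3 — rule 1, rule 5, derive f12, f3.
Round 4 — rule 8, rule 10, derive f32, f37.

f12, f15, f18, f21, f26, f29, f3, f30, f32, f35, f36, f37, f38, f39, f6, f9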